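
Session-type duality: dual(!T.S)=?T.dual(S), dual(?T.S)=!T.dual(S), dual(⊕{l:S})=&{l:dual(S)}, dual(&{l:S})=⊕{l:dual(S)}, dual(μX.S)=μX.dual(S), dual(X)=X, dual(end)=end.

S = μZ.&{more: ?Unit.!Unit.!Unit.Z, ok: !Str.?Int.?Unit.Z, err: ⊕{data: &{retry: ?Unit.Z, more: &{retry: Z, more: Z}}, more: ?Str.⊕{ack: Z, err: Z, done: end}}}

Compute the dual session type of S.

μZ.⊕{more: !Unit.?Unit.?Unit.Z, ok: ?Str.!Int.!Unit.Z, err: &{data: ⊕{retry: !Unit.Z, more: ⊕{retry: Z, more: Z}}, more: !Str.&{ack: Z, err: Z, done: end}}}

μZ = μZ  (binder kept)
  &{more,ok,err} = ⊕{more,ok,err}  (offer→select)
    • more:
      ?Unit = !Unit
        !Unit = ?Unit
          !Unit = ?Unit
            Z ↦ Z
    • ok:
      !Str = ?Str
        ?Int = !Int
          ?Unit = !Unit
            Z ↦ Z
    • err:
      ⊕{data,more} = &{data,more}  (select→offer)
        • data:
          &{retry,more} = ⊕{retry,more}  (offer→select)
            • retry:
              ?Unit = !Unit
                Z ↦ Z
            • more:
              &{retry,more} = ⊕{retry,more}  (offer→select)
                • retry:
                  Z ↦ Z
                • more:
                  Z ↦ Z
        • more:
          ?Str = !Str
            ⊕{ack,err,done} = &{ack,err,done}  (select→offer)
              • ack:
                Z ↦ Z
              • err:
                Z ↦ Z
              • done:
                end ↦ end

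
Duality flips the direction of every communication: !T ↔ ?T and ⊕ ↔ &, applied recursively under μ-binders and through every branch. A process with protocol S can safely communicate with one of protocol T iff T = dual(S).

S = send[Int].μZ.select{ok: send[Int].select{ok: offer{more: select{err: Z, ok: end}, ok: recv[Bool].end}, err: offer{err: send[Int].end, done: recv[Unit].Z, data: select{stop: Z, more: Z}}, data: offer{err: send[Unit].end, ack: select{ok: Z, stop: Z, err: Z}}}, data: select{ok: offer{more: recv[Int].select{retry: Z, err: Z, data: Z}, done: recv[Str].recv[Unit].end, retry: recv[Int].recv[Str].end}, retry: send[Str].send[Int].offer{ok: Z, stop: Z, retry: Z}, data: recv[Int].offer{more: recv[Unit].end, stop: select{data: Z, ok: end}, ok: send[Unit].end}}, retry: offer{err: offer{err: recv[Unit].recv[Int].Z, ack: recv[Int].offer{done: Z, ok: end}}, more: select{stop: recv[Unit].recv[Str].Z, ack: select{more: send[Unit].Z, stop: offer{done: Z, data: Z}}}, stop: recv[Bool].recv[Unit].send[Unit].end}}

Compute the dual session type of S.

recv[Int].μZ.offer{ok: recv[Int].offer{ok: select{more: offer{err: Z, ok: end}, ok: send[Bool].end}, err: select{err: recv[Int].end, done: send[Unit].Z, data: offer{stop: Z, more: Z}}, data: select{err: recv[Unit].end, ack: offer{ok: Z, stop: Z, err: Z}}}, data: offer{ok: select{more: send[Int].offer{retry: Z, err: Z, data: Z}, done: send[Str].send[Unit].end, retry: send[Int].send[Str].end}, retry: recv[Str].recv[Int].select{ok: Z, stop: Z, retry: Z}, data: send[Int].select{more: send[Unit].end, stop: offer{data: Z, ok: end}, ok: recv[Unit].end}}, retry: select{err: select{err: send[Unit].send[Int].Z, ack: send[Int].select{done: Z, ok: end}}, more: offer{stop: send[Unit].send[Str].Z, ack: offer{more: recv[Unit].Z, stop: select{done: Z, data: Z}}}, stop: send[Bool].send[Unit].recv[Unit].end}}

send[Int] → recv[Int]
  μZ → μZ  (binder kept)
    select{ok,data,retry} → offer{ok,data,retry}  (internal→external)
      • ok:
        send[Int] → recv[Int]
          select{ok,err,data} → offer{ok,err,data}  (internal→external)
            • ok:
              offer{more,ok} → select{more,ok}  (external→internal)
                • more:
                  select{err,ok} → offer{err,ok}  (internal→external)
                    • err:
                      Z self-dual
                    • ok:
                      end self-dual
                • ok:
                  recv[Bool] → send[Bool]
                    end self-dual
            • err:
              offer{err,done,data} → select{err,done,data}  (external→internal)
                • err:
                  send[Int] → recv[Int]
                    end self-dual
                • done:
                  recv[Unit] → send[Unit]
                    Z self-dual
                • data:
                  select{stop,more} → offer{stop,more}  (internal→external)
                    • stop:
                      Z self-dual
                    • more:
                      Z self-dual
            • data:
              offer{err,ack} → select{err,ack}  (external→internal)
                • err:
                  send[Unit] → recv[Unit]
                    end self-dual
                • ack:
                  select{ok,stop,err} → offer{ok,stop,err}  (internal→external)
                    • ok:
                      Z self-dual
                    • stop:
                      Z self-dual
                    • err:
                      Z self-dual
      • data:
        select{ok,retry,data} → offer{ok,retry,data}  (internal→external)
          • ok:
            offer{more,done,retry} → select{more,done,retry}  (external→internal)
              • more:
                recv[Int] → send[Int]
                  select{retry,err,data} → offer{retry,err,data}  (internal→external)
                    • retry:
                      Z self-dual
                    • err:
                      Z self-dual
                    • data:
                      Z self-dual
              • done:
                recv[Str] → send[Str]
                  recv[Unit] → send[Unit]
                    end self-dual
              • retry:
                recv[Int] → send[Int]
                  recv[Str] → send[Str]
                    end self-dual
          • retry:
            send[Str] → recv[Str]
              send[Int] → recv[Int]
                offer{ok,stop,retry} → select{ok,stop,retry}  (external→internal)
                  • ok:
                    Z self-dual
                  • stop:
                    Z self-dual
                  • retry:
                    Z self-dual
          • data:
            recv[Int] → send[Int]
              offer{more,stop,ok} → select{more,stop,ok}  (external→internal)
                • more:
                  recv[Unit] → send[Unit]
                    end self-dual
                • stop:
                  select{data,ok} → offer{data,ok}  (internal→external)
                    • data:
                      Z self-dual
                    • ok:
                      end self-dual
                • ok:
                  send[Unit] → recv[Unit]
                    end self-dual
      • retry:
        offer{err,more,stop} → select{err,more,stop}  (external→internal)
          • err:
            offer{err,ack} → select{err,ack}  (external→internal)
              • err:
                recv[Unit] → send[Unit]
                  recv[Int] → send[Int]
                    Z self-dual
              • ack:
                recv[Int] → send[Int]
                  offer{done,ok} → select{done,ok}  (external→internal)
                    • done:
                      Z self-dual
                    • ok:
                      end self-dual
          • more:
            select{stop,ack} → offer{stop,ack}  (internal→external)
              • stop:
                recv[Unit] → send[Unit]
                  recv[Str] → send[Str]
                    Z self-dual
              • ack:
                select{more,stop} → offer{more,stop}  (internal→external)
                  • more:
                    send[Unit] → recv[Unit]
                      Z self-dual
                  • stop:
                    offer{done,data} → select{done,data}  (external→internal)
                      • done:
                        Z self-dual
                      • data:
                        Z self-dual
          • stop:
            recv[Bool] → send[Bool]
              recv[Unit] → send[Unit]
                send[Unit] → recv[Unit]
                  end self-dual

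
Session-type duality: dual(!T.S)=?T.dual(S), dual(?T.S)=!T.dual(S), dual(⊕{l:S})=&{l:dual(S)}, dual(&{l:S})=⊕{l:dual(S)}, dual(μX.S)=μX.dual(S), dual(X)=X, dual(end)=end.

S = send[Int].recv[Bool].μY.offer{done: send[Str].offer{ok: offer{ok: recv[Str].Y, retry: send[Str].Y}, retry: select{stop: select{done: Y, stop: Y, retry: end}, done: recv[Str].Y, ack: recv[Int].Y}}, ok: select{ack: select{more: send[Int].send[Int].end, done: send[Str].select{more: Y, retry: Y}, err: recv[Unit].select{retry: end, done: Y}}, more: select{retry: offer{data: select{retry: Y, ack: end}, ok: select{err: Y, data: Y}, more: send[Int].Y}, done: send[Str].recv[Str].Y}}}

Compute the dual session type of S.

send[Int] = recv[Int]
  recv[Bool] = send[Bool]
    μY = μY  (binder kept)
      offer{done,ok} = select{done,ok}  (&→⊕)
        case done:
          send[Str] = recv[Str]
            offer{ok,retry} = select{ok,retry}  (&→⊕)
              case ok:
                offer{ok,retry} = select{ok,retry}  (&→⊕)
                  case ok:
                    recv[Str] = send[Str]
                      Y self-dual
                  case retry:
                    send[Str] = recv[Str]
                      Y self-dual
              case retry:
                select{stop,done,ack} = offer{stop,done,ack}  (select→offer)
                  case stop:
                    select{done,stop,retry} = offer{done,stop,retry}  (select→offer)
                      case done:
                        Y self-dual
                      case stop:
                        Y self-dual
                      case retry:
                        end self-dual
                  case done:
                    recv[Str] = send[Str]
                      Y self-dual
                  case ack:
                    recv[Int] = send[Int]
                      Y self-dual
        case ok:
          select{ack,more} = offer{ack,more}  (select→offer)
            case ack:
              select{more,done,err} = offer{more,done,err}  (select→offer)
                case more:
                  send[Int] = recv[Int]
                    send[Int] = recv[Int]
                      end self-dual
                case done:
                  send[Str] = recv[Str]
                    select{more,retry} = offer{more,retry}  (select→offer)
                      case more:
                        Y self-dual
                      case retry:
                        Y self-dual
                case err:
                  recv[Unit] = send[Unit]
                    select{retry,done} = offer{retry,done}  (select→offer)
                      case retry:
                        end self-dual
                      case done:
                        Y self-dual
            case more:
              select{retry,done} = offer{retry,done}  (select→offer)
                case retry:
                  offer{data,ok,more} = select{data,ok,more}  (&→⊕)
                    case data:
                      select{retry,ack} = offer{retry,ack}  (select→offer)
                        case retry:
                          Y self-dual
                        case ack:
                          end self-dual
                    case ok:
                      select{err,data} = offer{err,data}  (select→offer)
                        case err:
                          Y self-dual
                        case data:
                          Y self-dual
                    case more:
                      send[Int] = recv[Int]
                        Y self-dual
                case done:
                  send[Str] = recv[Str]
                    recv[Str] = send[Str]
                      Y self-dual

recv[Int].send[Bool].μY.select{done: recv[Str].select{ok: select{ok: send[Str].Y, retry: recv[Str].Y}, retry: offer{stop: offer{done: Y, stop: Y, retry: end}, done: send[Str].Y, ack: send[Int].Y}}, ok: offer{ack: offer{more: recv[Int].recv[Int].end, done: recv[Str].offer{more: Y, retry: Y}, err: send[Unit].offer{retry: end, done: Y}}, more: offer{retry: select{data: offer{retry: Y, ack: end}, ok: offer{err: Y, data: Y}, more: recv[Int].Y}, done: recv[Str].send[Str].Y}}}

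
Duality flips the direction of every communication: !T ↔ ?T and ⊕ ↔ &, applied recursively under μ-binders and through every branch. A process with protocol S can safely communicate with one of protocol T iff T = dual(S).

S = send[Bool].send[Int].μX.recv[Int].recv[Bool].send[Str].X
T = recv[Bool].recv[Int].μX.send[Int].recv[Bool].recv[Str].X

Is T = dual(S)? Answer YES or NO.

send[Bool] ‖ recv[Bool]  ✓
  send[Int] ‖ recv[Int]  ✓
    μX ‖ μX  ✓ (rec unchanged)
      recv[Int] ‖ send[Int]  ✓
        recv[Bool] ‖ recv[Bool]  ✗ same direction on both sides — not dual

NO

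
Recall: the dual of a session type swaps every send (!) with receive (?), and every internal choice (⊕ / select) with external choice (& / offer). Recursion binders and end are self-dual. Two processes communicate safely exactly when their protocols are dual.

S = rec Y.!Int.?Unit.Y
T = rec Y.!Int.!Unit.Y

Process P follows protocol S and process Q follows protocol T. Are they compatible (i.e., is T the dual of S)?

NO

rec Y vs rec Y  ✓ (rec unchanged)
  !Int vs !Int  ✗ same direction on both sides — not dual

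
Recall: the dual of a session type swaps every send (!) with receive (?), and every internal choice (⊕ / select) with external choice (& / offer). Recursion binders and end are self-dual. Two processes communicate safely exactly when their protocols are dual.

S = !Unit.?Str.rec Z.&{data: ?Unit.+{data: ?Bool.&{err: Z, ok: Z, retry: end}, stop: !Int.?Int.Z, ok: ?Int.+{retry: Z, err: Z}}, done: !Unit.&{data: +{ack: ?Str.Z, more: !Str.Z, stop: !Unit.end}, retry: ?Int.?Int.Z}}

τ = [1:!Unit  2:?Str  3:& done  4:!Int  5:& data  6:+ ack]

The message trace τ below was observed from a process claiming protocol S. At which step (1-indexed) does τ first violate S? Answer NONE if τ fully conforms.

4

@1 !Unit  match  state: ?Str.rec Z.…
@2 ?Str  match  state: rec Z.…
@3 & done  match  state: !Unit.&{data: +{ack: ?Str.rec Z.…, more: !Str.rec Z.…, stop: !Unit.end}, retry: ?Int.?Int.rec Z.…}
@4 got !Int, protocol expects !Unit  ✗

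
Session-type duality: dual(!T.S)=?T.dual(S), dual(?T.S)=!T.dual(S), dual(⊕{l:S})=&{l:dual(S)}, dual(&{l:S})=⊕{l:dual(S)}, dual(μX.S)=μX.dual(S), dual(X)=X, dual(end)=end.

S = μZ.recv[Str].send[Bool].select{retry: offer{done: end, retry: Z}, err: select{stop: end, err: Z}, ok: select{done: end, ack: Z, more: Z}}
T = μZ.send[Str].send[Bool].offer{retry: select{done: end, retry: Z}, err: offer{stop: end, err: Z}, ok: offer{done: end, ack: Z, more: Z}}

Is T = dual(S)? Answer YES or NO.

NO

μZ ‖ μZ  match (μ self-dual)
  recv[Str] ‖ send[Str]  match
    send[Bool] ‖ send[Bool]  ✗ same direction on both sides — not dual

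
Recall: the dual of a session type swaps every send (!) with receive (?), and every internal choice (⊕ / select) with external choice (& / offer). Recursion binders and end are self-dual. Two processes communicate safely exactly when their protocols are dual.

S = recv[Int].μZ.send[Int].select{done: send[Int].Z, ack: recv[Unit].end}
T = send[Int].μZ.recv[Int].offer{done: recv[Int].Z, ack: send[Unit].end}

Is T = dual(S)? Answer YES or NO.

recv[Int] vs send[Int]  ok
  μZ vs μZ  ok (rec unchanged)
    send[Int] vs recv[Int]  ok
      select{done,ack} vs offer{done,ack}  ok labels match
        case done:
          send[Int] vs recv[Int]  ok
            Z vs Z  ok
        case ack:
          recv[Unit] vs send[Unit]  ok
            end vs end  ok

YES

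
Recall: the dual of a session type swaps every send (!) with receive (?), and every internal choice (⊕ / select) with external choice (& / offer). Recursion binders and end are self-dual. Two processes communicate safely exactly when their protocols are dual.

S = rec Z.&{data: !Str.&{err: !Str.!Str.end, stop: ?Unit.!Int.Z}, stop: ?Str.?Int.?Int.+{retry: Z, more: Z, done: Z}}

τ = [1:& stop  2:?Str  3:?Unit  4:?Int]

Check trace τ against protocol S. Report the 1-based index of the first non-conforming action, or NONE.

3

step 1: & stop  ✓  now at ?Str.?Int.?Int.+{retry: rec Z.…, more: rec Z.…, done: rec Z.…}
step 2: ?Str  ✓  now at ?Int.?Int.+{retry: rec Z.…, more: rec Z.…, done: rec Z.…}
step 3: got ?Unit, protocol expects ?Int  ✗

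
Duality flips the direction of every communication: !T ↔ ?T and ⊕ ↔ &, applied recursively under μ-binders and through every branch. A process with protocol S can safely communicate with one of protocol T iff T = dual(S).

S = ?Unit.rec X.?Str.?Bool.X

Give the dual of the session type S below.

?Unit ↦ !Unit
  rec X ↦ rec X  (binder kept)
    ?Str ↦ !Str
      ?Bool ↦ !Bool
        X self-dual

!Unit.rec X.!Str.!Bool.X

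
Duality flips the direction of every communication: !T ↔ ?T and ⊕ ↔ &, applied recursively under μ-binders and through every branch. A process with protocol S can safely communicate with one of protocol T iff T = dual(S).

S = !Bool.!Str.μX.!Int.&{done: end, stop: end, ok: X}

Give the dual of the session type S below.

?Bool.?Str.μX.?Int.⊕{done: end, stop: end, ok: X}

!Bool ↦ ?Bool
  !Str ↦ ?Str
    μX ↦ μX  (μ self-dual)
      !Int ↦ ?Int
        &{done,stop,ok} ↦ ⊕{done,stop,ok}  (&→⊕)
          • done:
            end self-dual
          • stop:
            end self-dual
          • ok:
            X self-dual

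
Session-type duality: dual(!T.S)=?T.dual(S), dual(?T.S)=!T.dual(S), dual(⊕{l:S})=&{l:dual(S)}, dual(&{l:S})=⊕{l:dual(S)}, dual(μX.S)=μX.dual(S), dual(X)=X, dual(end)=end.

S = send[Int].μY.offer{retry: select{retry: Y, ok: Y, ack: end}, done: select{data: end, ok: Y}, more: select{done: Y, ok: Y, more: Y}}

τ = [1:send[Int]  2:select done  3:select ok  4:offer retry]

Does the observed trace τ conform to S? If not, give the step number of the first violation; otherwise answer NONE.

@1 send[Int]  match  residual = μY.…
@2 got select done, protocol expects offer retry or offer done or offer more  ✗

2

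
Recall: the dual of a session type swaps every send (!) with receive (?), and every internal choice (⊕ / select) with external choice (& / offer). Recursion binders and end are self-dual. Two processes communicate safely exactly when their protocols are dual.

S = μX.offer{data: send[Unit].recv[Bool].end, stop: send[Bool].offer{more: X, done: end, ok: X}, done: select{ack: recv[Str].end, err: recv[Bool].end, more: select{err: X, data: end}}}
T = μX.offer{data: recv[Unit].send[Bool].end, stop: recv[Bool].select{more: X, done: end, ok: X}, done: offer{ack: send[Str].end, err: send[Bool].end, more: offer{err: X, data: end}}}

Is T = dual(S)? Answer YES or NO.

μX | μX  ok (μ self-dual)
  offer{data,stop,done} | offer{data,stop,done}  ✗ choice polarity not flipped — not dual

NO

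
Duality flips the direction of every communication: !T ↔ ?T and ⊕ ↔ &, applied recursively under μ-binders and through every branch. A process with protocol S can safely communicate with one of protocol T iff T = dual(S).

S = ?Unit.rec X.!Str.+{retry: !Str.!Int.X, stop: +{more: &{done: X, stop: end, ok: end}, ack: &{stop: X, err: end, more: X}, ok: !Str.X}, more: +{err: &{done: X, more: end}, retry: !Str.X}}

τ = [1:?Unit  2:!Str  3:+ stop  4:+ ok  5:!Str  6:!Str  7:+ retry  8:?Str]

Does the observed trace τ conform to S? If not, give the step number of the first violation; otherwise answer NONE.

8

step 1: ?Unit  match  residual = rec X.…
step 2: !Str  match  residual = +{retry: !Str.!Int.rec X.…, stop: +{more: &{done: rec X.…, stop: end, ok: end}, ack: &{stop: rec X.…, err: end, more: rec X.…}, ok: !Str.rec X.…}, more: +{err: &{done: rec X.…, more: end}, retry: !Str.rec X.…}}
step 3: + stop  match  residual = +{more: &{done: rec X.…, stop: end, ok: end}, ack: &{stop: rec X.…, err: end, more: rec X.…}, ok: !Str.rec X.…}
step 4: + ok  match  residual = !Str.rec X.…
step 5: !Str  match  residual = rec X.…
step 6: !Str  match  residual = +{retry: !Str.!Int.rec X.…, stop: +{more: &{done: rec X.…, stop: end, ok: end}, ack: &{stop: rec X.…, err: end, more: rec X.…}, ok: !Str.rec X.…}, more: +{err: &{done: rec X.…, more: end}, retry: !Str.rec X.…}}
step 7: + retry  match  residual = !Str.!Int.rec X.…
step 8: got ?Str, protocol expects !Str  ✗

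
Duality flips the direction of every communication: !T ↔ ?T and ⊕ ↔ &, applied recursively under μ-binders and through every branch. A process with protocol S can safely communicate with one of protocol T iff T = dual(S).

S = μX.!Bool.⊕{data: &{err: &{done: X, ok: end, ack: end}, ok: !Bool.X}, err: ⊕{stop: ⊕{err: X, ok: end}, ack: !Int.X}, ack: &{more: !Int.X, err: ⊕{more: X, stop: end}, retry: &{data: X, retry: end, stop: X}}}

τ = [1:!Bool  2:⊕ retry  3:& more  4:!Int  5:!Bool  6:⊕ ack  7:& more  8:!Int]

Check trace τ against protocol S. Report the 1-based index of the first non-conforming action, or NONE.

step 1: !Bool  ✓  cont: ⊕{data: &{err: &{done: μX.…, ok: end, ack: end}, ok: !Bool.μX.…}, err: ⊕{stop: ⊕{err: μX.…, ok: end}, ack: !Int.μX.…}, ack: &{more: !Int.μX.…, err: ⊕{more: μX.…, stop: end}, retry: &{data: μX.…, retry: end, stop: μX.…}}}
step 2: got ⊕ retry, protocol expects ⊕ data or ⊕ err or ⊕ ack  ✗

2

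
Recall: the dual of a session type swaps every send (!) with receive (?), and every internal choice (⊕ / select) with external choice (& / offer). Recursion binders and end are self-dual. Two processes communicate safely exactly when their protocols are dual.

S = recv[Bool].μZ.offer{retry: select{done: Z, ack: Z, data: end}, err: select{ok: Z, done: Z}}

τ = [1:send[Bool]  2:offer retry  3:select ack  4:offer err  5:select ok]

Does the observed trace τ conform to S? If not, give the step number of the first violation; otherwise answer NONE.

[1] got send[Bool], protocol expects recv[Bool]  ✗

1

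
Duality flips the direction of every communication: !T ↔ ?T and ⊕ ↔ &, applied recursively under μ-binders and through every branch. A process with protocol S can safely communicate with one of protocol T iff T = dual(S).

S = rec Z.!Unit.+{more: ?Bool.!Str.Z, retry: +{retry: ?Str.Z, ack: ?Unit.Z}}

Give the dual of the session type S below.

rec Z → rec Z  (binder kept)
  !Unit → ?Unit
    +{more,retry} → &{more,retry}  (internal→external)
      case more:
        ?Bool → !Bool
          !Str → ?Str
            Z self-dual
      case retry:
        +{retry,ack} → &{retry,ack}  (internal→external)
          case retry:
            ?Str → !Str
              Z self-dual
          case ack:
            ?Unit → !Unit
              Z self-dual

rec Z.?Unit.&{more: !Bool.?Str.Z, retry: &{retry: !Str.Z, ack: !Unit.Z}}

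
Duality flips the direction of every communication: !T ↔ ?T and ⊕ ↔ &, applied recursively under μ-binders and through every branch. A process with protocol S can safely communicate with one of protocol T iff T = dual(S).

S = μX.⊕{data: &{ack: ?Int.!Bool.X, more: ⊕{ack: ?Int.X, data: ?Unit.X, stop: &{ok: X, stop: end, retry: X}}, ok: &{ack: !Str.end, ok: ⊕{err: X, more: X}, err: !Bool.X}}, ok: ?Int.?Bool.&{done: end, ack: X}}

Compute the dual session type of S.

μX ↦ μX  (μ self-dual)
  ⊕{data,ok} ↦ &{data,ok}  (select→offer)
    [data]
      &{ack,more,ok} ↦ ⊕{ack,more,ok}  (&→⊕)
        [ack]
          ?Int ↦ !Int
            !Bool ↦ ?Bool
              dual(X) = X
        [more]
          ⊕{ack,data,stop} ↦ &{ack,data,stop}  (select→offer)
            [ack]
              ?Int ↦ !Int
                dual(X) = X
            [data]
              ?Unit ↦ !Unit
                dual(X) = X
            [stop]
              &{ok,stop,retry} ↦ ⊕{ok,stop,retry}  (&→⊕)
                [ok]
                  dual(X) = X
                [stop]
                  dual(end) = end
                [retry]
                  dual(X) = X
        [ok]
          &{ack,ok,err} ↦ ⊕{ack,ok,err}  (&→⊕)
            [ack]
              !Str ↦ ?Str
                dual(end) = end
            [ok]
              ⊕{err,more} ↦ &{err,more}  (select→offer)
                [err]
                  dual(X) = X
                [more]
                  dual(X) = X
            [err]
              !Bool ↦ ?Bool
                dual(X) = X
    [ok]
      ?Int ↦ !Int
        ?Bool ↦ !Bool
          &{done,ack} ↦ ⊕{done,ack}  (&→⊕)
            [done]
              dual(end) = end
            [ack]
              dual(X) = X

μX.&{data: ⊕{ack: !Int.?Bool.X, more: &{ack: !Int.X, data: !Unit.X, stop: ⊕{ok: X, stop: end, retry: X}}, ok: ⊕{ack: ?Str.end, ok: &{err: X, more: X}, err: ?Bool.X}}, ok: !Int.!Bool.⊕{done: end, ack: X}}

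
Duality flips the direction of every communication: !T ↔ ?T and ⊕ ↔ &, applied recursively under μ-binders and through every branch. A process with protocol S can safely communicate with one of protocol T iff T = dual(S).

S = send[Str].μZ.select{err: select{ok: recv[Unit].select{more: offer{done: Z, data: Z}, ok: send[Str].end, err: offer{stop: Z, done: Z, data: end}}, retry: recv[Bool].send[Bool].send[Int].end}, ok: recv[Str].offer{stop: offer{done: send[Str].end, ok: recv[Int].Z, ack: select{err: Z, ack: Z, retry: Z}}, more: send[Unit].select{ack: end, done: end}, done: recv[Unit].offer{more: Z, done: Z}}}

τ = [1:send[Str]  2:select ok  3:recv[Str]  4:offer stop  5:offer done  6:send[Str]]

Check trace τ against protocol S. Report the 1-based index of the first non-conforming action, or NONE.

step 1: send[Str]  match  cont: μZ.…
step 2: select ok  match  cont: recv[Str].offer{stop: offer{done: send[Str].end, ok: recv[Int].μZ.…, ack: select{err: μZ.…, ack: μZ.…, retry: μZ.…}}, more: send[Unit].select{ack: end, done: end}, done: recv[Unit].offer{more: μZ.…, done: μZ.…}}
step 3: recv[Str]  match  cont: offer{stop: offer{done: send[Str].end, ok: recv[Int].μZ.…, ack: select{err: μZ.…, ack: μZ.…, retry: μZ.…}}, more: send[Unit].select{ack: end, done: end}, done: recv[Unit].offer{more: μZ.…, done: μZ.…}}
step 4: offer stop  match  cont: offer{done: send[Str].end, ok: recv[Int].μZ.…, ack: select{err: μZ.…, ack: μZ.…, retry: μZ.…}}
step 5: offer done  match  cont: send[Str].end
step 6: send[Str]  match  cont: end
trace exhausted — no violation

NONE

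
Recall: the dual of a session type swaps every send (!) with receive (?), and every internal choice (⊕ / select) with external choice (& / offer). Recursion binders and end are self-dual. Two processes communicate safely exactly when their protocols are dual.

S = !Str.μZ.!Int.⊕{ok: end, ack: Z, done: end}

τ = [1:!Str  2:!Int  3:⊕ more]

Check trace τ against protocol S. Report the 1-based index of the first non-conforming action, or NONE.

3

[1] !Str  ok  now at μZ.…
[2] !Int  ok  now at ⊕{ok: end, ack: μZ.…, done: end}
[3] got ⊕ more, protocol expects ⊕ ok or ⊕ ack or ⊕ done  ✗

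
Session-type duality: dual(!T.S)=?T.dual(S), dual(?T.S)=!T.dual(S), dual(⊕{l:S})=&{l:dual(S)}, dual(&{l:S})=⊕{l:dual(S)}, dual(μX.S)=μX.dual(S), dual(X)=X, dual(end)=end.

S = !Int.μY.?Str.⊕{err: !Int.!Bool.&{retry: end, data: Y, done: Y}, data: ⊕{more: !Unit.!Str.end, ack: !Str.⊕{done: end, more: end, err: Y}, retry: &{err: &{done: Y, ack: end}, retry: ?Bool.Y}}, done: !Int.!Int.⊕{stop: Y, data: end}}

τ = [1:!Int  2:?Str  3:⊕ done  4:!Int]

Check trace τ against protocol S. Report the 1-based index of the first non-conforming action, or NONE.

NONE

step 1: !Int  ok  residual = μY.…
step 2: ?Str  ok  residual = ⊕{err: !Int.!Bool.&{retry: end, data: μY.…, done: μY.…}, data: ⊕{more: !Unit.!Str.end, ack: !Str.⊕{done: end, more: end, err: μY.…}, retry: &{err: &{done: μY.…, ack: end}, retry: ?Bool.μY.…}}, done: !Int.!Int.⊕{stop: μY.…, data: end}}
step 3: ⊕ done  ok  residual = !Int.!Int.⊕{stop: μY.…, data: end}
step 4: !Int  ok  residual = !Int.⊕{stop: μY.…, data: end}
all 4 steps conform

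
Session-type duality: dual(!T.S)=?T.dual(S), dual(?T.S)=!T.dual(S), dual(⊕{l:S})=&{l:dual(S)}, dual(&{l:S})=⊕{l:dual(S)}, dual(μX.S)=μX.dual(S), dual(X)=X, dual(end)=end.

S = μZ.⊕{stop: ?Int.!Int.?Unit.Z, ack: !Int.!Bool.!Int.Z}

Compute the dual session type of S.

μZ.&{stop: !Int.?Int.!Unit.Z, ack: ?Int.?Bool.?Int.Z}

μZ = μZ  (rec unchanged)
  ⊕{stop,ack} = &{stop,ack}  (⊕→&)
    • stop:
      ?Int = !Int
        !Int = ?Int
          ?Unit = !Unit
            Z ↦ Z
    • ack:
      !Int = ?Int
        !Bool = ?Bool
          !Int = ?Int
            Z ↦ Z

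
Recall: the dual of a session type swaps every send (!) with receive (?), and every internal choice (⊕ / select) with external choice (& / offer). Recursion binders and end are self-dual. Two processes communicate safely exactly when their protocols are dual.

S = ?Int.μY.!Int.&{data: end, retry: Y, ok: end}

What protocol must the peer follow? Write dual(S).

!Int.μY.?Int.⊕{data: end, retry: Y, ok: end}

?Int → !Int
  μY → μY  (μ self-dual)
    !Int → ?Int
      &{data,retry,ok} → ⊕{data,retry,ok}  (&→⊕)
        case data:
          end self-dual
        case retry:
          Y self-dual
        case ok:
          end self-dual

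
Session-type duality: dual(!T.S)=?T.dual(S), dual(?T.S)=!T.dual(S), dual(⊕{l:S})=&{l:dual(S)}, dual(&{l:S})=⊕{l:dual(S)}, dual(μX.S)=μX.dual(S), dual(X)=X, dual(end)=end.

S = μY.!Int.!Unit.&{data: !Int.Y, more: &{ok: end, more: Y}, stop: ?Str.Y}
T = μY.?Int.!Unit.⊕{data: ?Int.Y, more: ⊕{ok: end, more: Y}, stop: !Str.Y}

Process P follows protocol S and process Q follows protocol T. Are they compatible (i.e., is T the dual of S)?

NO

μY ‖ μY  match (μ self-dual)
  !Int ‖ ?Int  match
    !Unit ‖ !Unit  ✗ same direction on both sides — not dual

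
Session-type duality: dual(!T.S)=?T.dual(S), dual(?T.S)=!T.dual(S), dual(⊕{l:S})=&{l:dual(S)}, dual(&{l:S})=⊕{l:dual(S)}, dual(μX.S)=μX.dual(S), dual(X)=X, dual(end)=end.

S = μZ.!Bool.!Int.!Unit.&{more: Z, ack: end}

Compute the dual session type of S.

μZ ↦ μZ  (rec unchanged)
  !Bool ↦ ?Bool
    !Int ↦ ?Int
      !Unit ↦ ?Unit
        &{more,ack} ↦ ⊕{more,ack}  (external→internal)
          • more:
            Z ↦ Z
          • ack:
            end ↦ end

μZ.?Bool.?Int.?Unit.⊕{more: Z, ack: end}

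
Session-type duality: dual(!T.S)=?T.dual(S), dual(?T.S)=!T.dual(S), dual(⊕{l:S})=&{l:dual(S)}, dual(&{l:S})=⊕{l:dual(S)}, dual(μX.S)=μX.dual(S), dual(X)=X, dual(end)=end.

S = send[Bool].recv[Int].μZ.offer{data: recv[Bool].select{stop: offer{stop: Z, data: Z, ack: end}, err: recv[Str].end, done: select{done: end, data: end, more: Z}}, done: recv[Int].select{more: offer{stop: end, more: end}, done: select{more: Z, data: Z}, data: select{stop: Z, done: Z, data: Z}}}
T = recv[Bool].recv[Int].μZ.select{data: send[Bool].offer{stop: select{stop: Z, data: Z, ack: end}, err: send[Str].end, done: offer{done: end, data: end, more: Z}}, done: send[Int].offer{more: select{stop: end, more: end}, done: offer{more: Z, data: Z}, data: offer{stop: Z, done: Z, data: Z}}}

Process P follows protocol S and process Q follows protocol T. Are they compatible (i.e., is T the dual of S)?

send[Bool] | recv[Bool]  ✓
  recv[Int] | recv[Int]  ✗ same direction on both sides — not dual

NO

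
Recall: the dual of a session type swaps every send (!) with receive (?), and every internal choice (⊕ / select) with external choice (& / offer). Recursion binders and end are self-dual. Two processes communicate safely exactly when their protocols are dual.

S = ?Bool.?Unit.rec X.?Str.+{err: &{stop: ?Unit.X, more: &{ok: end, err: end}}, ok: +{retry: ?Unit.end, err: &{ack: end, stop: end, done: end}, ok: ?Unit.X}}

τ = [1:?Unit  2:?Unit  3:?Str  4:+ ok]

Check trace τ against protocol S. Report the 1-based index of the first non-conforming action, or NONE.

[1] got ?Unit, protocol expects ?Bool  ✗

1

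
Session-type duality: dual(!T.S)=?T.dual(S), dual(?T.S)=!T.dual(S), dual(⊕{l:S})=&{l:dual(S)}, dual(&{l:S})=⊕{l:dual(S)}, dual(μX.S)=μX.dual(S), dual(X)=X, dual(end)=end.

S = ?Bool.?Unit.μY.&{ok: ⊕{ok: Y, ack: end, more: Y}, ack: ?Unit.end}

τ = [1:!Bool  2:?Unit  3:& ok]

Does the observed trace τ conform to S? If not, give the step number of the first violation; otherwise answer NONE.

1

[1] got !Bool, protocol expects ?Bool  ✗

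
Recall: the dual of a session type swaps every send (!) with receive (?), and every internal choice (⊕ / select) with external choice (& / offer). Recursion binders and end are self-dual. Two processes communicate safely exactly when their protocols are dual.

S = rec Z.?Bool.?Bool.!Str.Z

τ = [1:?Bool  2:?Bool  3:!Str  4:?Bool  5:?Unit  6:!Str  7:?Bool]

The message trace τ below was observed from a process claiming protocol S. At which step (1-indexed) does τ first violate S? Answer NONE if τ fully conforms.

@1 ?Bool  ✓  residual = ?Bool.!Str.rec Z.…
@2 ?Bool  ✓  residual = !Str.rec Z.…
@3 !Str  ✓  residual = rec Z.…
@4 ?Bool  ✓  residual = ?Bool.!Str.rec Z.…
@5 got ?Unit, protocol expects ?Bool  ✗

5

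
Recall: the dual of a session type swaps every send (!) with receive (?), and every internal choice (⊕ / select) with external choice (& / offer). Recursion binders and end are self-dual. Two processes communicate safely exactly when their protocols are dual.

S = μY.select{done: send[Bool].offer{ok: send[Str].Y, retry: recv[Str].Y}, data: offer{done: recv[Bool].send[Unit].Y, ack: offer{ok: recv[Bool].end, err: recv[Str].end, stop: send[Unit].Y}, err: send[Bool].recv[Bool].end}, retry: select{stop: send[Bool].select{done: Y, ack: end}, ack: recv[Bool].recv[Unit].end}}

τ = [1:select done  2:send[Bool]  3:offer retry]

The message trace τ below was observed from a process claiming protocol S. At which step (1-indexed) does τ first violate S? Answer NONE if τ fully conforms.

NONE

[1] select done  ok  now at send[Bool].offer{ok: send[Str].μY.…, retry: recv[Str].μY.…}
[2] send[Bool]  ok  now at offer{ok: send[Str].μY.…, retry: recv[Str].μY.…}
[3] offer retry  ok  now at recv[Str].μY.…
trace exhausted — no violation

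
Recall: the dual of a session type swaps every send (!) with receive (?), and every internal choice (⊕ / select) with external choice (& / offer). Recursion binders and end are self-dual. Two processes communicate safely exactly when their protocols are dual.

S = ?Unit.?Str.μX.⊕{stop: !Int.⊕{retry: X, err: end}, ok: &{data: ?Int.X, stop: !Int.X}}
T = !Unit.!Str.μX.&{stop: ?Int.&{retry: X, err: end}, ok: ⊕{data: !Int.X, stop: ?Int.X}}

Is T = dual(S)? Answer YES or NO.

?Unit ‖ !Unit  ✓
  ?Str ‖ !Str  ✓
    μX ‖ μX  ✓ (rec unchanged)
      ⊕{stop,ok} ‖ &{stop,ok}  ✓ same labels
        case stop:
          !Int ‖ ?Int  ✓
            ⊕{retry,err} ‖ &{retry,err}  ✓ same labels
              case retry:
                X ‖ X  ✓
              case err:
                end ‖ end  ✓
        case ok:
          &{data,stop} ‖ ⊕{data,stop}  ✓ same labels
            case data:
              ?Int ‖ !Int  ✓
                X ‖ X  ✓
            case stop:
              !Int ‖ ?Int  ✓
                X ‖ X  ✓

YES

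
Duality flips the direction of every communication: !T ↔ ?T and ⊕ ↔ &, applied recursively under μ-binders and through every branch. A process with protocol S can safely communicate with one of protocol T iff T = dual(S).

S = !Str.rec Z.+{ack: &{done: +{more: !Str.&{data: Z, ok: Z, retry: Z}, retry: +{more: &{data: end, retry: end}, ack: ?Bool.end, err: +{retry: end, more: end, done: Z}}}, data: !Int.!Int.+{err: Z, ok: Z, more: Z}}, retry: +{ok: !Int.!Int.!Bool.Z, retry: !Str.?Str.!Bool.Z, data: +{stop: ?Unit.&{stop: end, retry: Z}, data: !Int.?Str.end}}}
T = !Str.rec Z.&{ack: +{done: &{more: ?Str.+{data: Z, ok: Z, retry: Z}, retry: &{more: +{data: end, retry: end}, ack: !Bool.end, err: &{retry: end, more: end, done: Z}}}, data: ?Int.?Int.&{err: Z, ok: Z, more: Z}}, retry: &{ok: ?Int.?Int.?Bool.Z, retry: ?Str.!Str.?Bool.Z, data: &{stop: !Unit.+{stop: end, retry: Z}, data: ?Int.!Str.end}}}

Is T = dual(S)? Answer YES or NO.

NO

!Str vs !Str  ✗ same direction on both sides — not dual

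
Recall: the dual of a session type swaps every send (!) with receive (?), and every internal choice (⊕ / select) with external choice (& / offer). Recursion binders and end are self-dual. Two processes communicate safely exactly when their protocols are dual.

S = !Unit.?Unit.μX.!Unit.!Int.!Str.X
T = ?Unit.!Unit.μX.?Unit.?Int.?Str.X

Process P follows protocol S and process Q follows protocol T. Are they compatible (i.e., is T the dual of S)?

YES

!Unit ‖ ?Unit  ok
  ?Unit ‖ !Unit  ok
    μX ‖ μX  ok (μ self-dual)
      !Unit ‖ ?Unit  ok
        !Int ‖ ?Int  ok
          !Str ‖ ?Str  ok
            X ‖ X  ok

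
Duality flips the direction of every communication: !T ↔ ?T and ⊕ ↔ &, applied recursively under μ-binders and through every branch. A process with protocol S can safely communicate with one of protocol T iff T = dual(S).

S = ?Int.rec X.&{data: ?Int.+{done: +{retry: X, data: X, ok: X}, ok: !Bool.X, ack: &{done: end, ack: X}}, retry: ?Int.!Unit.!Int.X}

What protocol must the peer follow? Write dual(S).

!Int.rec X.+{data: !Int.&{done: &{retry: X, data: X, ok: X}, ok: ?Bool.X, ack: +{done: end, ack: X}}, retry: !Int.?Unit.?Int.X}

?Int → !Int
  rec X → rec X  (rec unchanged)
    &{data,retry} → +{data,retry}  (offer→select)
      [data]
        ?Int → !Int
          +{done,ok,ack} → &{done,ok,ack}  (select→offer)
            [done]
              +{retry,data,ok} → &{retry,data,ok}  (select→offer)
                [retry]
                  X self-dual
                [data]
                  X self-dual
                [ok]
                  X self-dual
            [ok]
              !Bool → ?Bool
                X self-dual
            [ack]
              &{done,ack} → +{done,ack}  (offer→select)
                [done]
                  end self-dual
                [ack]
                  X self-dual
      [retry]
        ?Int → !Int
          !Unit → ?Unit
            !Int → ?Int
              X self-dual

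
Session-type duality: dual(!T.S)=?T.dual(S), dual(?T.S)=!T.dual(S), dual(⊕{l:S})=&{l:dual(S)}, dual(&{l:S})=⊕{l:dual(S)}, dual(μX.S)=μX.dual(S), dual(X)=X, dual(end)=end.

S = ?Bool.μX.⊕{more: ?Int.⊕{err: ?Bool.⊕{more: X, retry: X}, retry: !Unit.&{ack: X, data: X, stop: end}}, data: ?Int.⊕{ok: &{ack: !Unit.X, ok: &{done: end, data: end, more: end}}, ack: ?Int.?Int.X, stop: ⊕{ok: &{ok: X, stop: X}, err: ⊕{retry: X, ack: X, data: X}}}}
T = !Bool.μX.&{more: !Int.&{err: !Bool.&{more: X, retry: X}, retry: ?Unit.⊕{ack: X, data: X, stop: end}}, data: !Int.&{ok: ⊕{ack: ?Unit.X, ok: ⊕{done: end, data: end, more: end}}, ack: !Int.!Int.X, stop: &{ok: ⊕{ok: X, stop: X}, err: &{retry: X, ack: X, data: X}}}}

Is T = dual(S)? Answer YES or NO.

?Bool vs !Bool  ✓
  μX vs μX  ✓ (rec unchanged)
    ⊕{more,data} vs &{more,data}  ✓ labels match
      [more]
        ?Int vs !Int  ✓
          ⊕{err,retry} vs &{err,retry}  ✓ labels match
            [err]
              ?Bool vs !Bool  ✓
                ⊕{more,retry} vs &{more,retry}  ✓ labels match
                  [more]
                    X vs X  ✓
                  [retry]
                    X vs X  ✓
            [retry]
              !Unit vs ?Unit  ✓
                &{ack,data,stop} vs ⊕{ack,data,stop}  ✓ labels match
                  [ack]
                    X vs X  ✓
                  [data]
                    X vs X  ✓
                  [stop]
                    end vs end  ✓
      [data]
        ?Int vs !Int  ✓
          ⊕{ok,ack,stop} vs &{ok,ack,stop}  ✓ labels match
            [ok]
              &{ack,ok} vs ⊕{ack,ok}  ✓ labels match
                [ack]
                  !Unit vs ?Unit  ✓
                    X vs X  ✓
                [ok]
                  &{done,data,more} vs ⊕{done,data,more}  ✓ labels match
                    [done]
                      end vs end  ✓
                    [data]
                      end vs end  ✓
                    [more]
                      end vs end  ✓
            [ack]
              ?Int vs !Int  ✓
                ?Int vs !Int  ✓
                  X vs X  ✓
            [stop]
              ⊕{ok,err} vs &{ok,err}  ✓ labels match
                [ok]
                  &{ok,stop} vs ⊕{ok,stop}  ✓ labels match
                    [ok]
                      X vs X  ✓
                    [stop]
                      X vs X  ✓
                [err]
                  ⊕{retry,ack,data} vs &{retry,ack,data}  ✓ labels match
                    [retry]
                      X vs X  ✓
                    [ack]
                      X vs X  ✓
                    [data]
                      X vs X  ✓

YES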